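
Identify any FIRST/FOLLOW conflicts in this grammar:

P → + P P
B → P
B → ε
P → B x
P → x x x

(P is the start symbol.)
A FIRST/FOLLOW conflict occurs when a non-terminal N has a nullable alternative N → β (β ⇒* ε) and another alternative N → α with FIRST(α) ∩ FOLLOW(N) ≠ ∅: on such a lookahead the parser cannot decide between expanding α and letting N vanish via β.

Nullable non-terminals: B.
FIRST sets used below: FIRST(P) = { '+', 'x' }

B: nullable alternative(s) B → ε; FOLLOW(B) = { 'x' }
  B → P: FIRST \ {ε} = { '+', 'x' } — overlaps FOLLOW(B) on { 'x' }: CONFLICT
  B → ε: FIRST \ {ε} = { } — this is the only nullable alternative, skip

P has no nullable alternative, so no FIRST/FOLLOW check is needed there.

So the grammar has 1 FIRST/FOLLOW conflict (marked CONFLICT above).

Answer: Yes. B → P with FOLLOW(B) on { 'x' }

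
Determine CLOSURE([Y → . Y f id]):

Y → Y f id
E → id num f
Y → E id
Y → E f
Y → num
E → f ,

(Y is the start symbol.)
{ [E → . f ,], [E → . id num f], [Y → . E f], [Y → . E id], [Y → . Y f id], [Y → . num] }

Start with: [Y → . Y f id]
  [Y → . Y f id] has the dot before Y: add [Y → . E id], [Y → . E f], [Y → . num]
  [Y → . E id] has the dot before E: add [E → . id num f], [E → . f ,]
No further items can be added.

CLOSURE = { [E → . f ,], [E → . id num f], [Y → . E f], [Y → . E id], [Y → . Y f id], [Y → . num] }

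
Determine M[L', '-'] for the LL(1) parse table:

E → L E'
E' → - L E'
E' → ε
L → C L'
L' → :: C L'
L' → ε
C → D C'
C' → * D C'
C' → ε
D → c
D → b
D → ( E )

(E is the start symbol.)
To find M[L', '-'], we find productions for L' where '-' is in the predict set (PREDICT(N → α) = (FIRST(α) \ {ε}) ∪ (FOLLOW(N) if α ⇒* ε)).

Relevant sets:
  FOLLOW(L') = { $, ')', '-' }

L' → :: C L': PREDICT = { '::' }
L' → ε: PREDICT = { $, ')', '-' }
  '-' is in predict set, so this production goes in M[L', '-']

M[L', '-'] = L' → ε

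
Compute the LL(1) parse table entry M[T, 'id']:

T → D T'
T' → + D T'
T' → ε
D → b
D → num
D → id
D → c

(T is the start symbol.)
To find M[T, 'id'], we find productions for T where 'id' is in the predict set (PREDICT(N → α) = (FIRST(α) \ {ε}) ∪ (FOLLOW(N) if α ⇒* ε)).

Relevant sets:
  FIRST(D) = { 'b', 'c', 'id', 'num' }

T → D T': PREDICT = { 'b', 'c', 'id', 'num' }
  'id' is in predict set, so this production goes in M[T, 'id']

M[T, 'id'] = T → D T'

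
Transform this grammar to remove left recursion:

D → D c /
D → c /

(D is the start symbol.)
D → c / D'
D' → c / D'
D' → ε

D is directly left-recursive. The standard transformation for
  A → A α₁ | ... | A α_m | β₁ | ... | β_n
is
  A  → β₁ A' | ... | β_n A'
  A' → α₁ A' | ... | α_m A' | ε

D → c / becomes D → c / D'
D → D c / becomes D' → c / D'
Add D' → ε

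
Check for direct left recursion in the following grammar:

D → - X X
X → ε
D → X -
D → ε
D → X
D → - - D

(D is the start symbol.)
D → - X X: starts with '-'
X → ε: starts with ε
D → X -: starts with X
D → ε: starts with ε
D → X: starts with X
D → - - D: starts with '-'

No direct left recursion found.

Answer: No direct left recursion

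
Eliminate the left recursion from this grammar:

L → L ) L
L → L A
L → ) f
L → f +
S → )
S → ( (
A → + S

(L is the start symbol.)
L → ) f L'
L → f + L'
L' → ) L L'
L' → A L'
L' → ε
S → )
S → ( (
A → + S

L is directly left-recursive. The standard transformation for
  A → A α₁ | ... | A α_m | β₁ | ... | β_n
is
  A  → β₁ A' | ... | β_n A'
  A' → α₁ A' | ... | α_m A' | ε

L → ) f becomes L → ) f L'
L → f + becomes L → f + L'
L → L ) L becomes L' → ) L L'
L → L A becomes L' → A L'
Add L' → ε

Productions for other non-terminals are unchanged:
  S → )
  S → ( (
  A → + S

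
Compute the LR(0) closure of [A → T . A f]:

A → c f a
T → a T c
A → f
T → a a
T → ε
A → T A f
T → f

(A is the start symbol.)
{ [A → . T A f], [A → . c f a], [A → . f], [A → T . A f], [T → . a T c], [T → . a a], [T → . f], [T → .] }

Start with: [A → T . A f]
  [A → T . A f] has the dot before A: add [A → . c f a], [A → . f], [A → . T A f]
  [A → . T A f] has the dot before T: add [T → . a T c], [T → . a a], [T → .], [T → . f]
No further items can be added.

CLOSURE = { [A → . T A f], [A → . c f a], [A → . f], [A → T . A f], [T → . a T c], [T → . a a], [T → . f], [T → .] }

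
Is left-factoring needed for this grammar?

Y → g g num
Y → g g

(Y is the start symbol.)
Left-factoring is needed when two productions for the same non-terminal
share a common prefix on the right-hand side.

Productions for Y:
  Y → g g num
  Y → g g

Found common prefix 'g g' in productions for Y

Answer: Yes, Y has productions with common prefix 'g g'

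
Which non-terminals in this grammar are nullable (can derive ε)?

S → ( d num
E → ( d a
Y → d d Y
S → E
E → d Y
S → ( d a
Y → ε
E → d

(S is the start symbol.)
A non-terminal is nullable if it can derive ε (the empty string): either it has an ε-production, or it has a production whose right-hand side consists entirely of nullable non-terminals.

ε-productions: Y → ε
So Y is immediately nullable.
No further non-terminal can be added: every production for the remaining non-terminals contains a terminal or a non-nullable non-terminal.
Nullable = { 'Y' }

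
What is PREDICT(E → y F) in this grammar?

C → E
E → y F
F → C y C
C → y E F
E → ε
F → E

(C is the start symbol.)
{ 'y' }

PREDICT(E → y F) = (FIRST(RHS) \ {ε}) ∪ (FOLLOW(E) if ε ∈ FIRST(RHS), i.e. RHS ⇒* ε)
FIRST(y F) = { 'y' }
ε ∉ FIRST(y F), so FOLLOW(E) is not added.
PREDICT(E → y F) = { 'y' }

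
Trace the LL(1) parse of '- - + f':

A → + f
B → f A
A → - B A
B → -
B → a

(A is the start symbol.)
Stack is shown with the top on the left.

Stack    Input      Action
--------------------------
A $      - - + f $  output A → - B A
- B A $  - - + f $  match '-'
B A $    - + f $    output B → -
- A $    - + f $    match '-'
A $      + f $      output A → + f
+ f $    + f $      match '+'
f $      f $        match 'f'
$        $          accept

The string is accepted.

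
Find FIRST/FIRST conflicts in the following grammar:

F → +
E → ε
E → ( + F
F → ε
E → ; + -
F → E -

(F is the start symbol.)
No FIRST/FIRST conflicts.

FIRST sets of the non-terminals at (or reachable through a nullable prefix from) the front of some alternative:
  FIRST(E) = { '(', ';', ε }

Productions for F:
  F → +: FIRST = { '+' }
  F → ε: FIRST = { ε }
  F → E -: FIRST = { '(', '-', ';' }
Productions for E:
  E → ε: FIRST = { ε }
  E → ( + F: FIRST = { '(' }
  E → ; + -: FIRST = { ';' }

All alternatives of each non-terminal have pairwise disjoint FIRST sets.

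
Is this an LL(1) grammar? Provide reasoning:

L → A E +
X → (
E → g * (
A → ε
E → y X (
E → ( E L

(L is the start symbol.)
Yes, the grammar is LL(1).

For E:
  PREDICT(E → g '*' '(') = { 'g' }
  PREDICT(E → y X '(') = { 'y' }
  PREDICT(E → '(' E L) = { '(' }
L, X, A have a single production, so nothing to check there.

All predict sets are disjoint. The grammar IS LL(1).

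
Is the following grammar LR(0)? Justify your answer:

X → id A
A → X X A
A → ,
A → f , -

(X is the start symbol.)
Yes, the grammar is LR(0)

A grammar is LR(0) if no state in the canonical LR(0) collection has:
  - both a shift item (dot before a terminal) and a complete item (shift-reduce conflict), or
  - two or more complete items (reduce-reduce conflict; the accept item [X' → X .] counts as a complete item here).

Augment with X' → X and build the canonical LR(0) collection (I0 = CLOSURE({[X' → . X]}), then GOTO on every symbol after a dot until no new states appear). It has 11 states:
  I0: { [X → . id A], [X' → . X] }  — shift
  I1: { [X' → X .] }  — accept
  I2: { [A → . ,], [A → . X X A], [A → . f , -], [X → . id A], [X → id . A] }  — shift
  I3: { [A → , .] }  — reduce
  I4: { [X → id A .] }  — reduce
  I5: { [A → X . X A], [X → . id A] }  — shift
  I6: { [A → f . , -] }  — shift
  I7: { [A → f , . -] }  — shift
  I8: { [A → f , - .] }  — reduce
  I9: { [A → . ,], [A → . X X A], [A → . f , -], [A → X X . A], [X → . id A] }  — shift
  I10: { [A → X X A .] }  — reduce

Every state is either a pure shift/goto state or contains exactly one complete item and nothing to shift — no conflicts. The grammar is LR(0).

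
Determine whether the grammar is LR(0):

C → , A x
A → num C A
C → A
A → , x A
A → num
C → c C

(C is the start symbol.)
A grammar is LR(0) if no state in the canonical LR(0) collection has:
  - both a shift item (dot before a terminal) and a complete item (shift-reduce conflict), or
  - two or more complete items (reduce-reduce conflict; the accept item [C' → C .] counts as a complete item here).

Augment with C' → C and build the canonical LR(0) collection (I0 = CLOSURE({[C' → . C]}), then GOTO on every symbol after a dot until no new states appear). It has 14 states:
  I0: { [A → . , x A], [A → . num C A], [A → . num], [C → . , A x], [C → . A], [C → . c C], [C' → . C] }  — shift
  I1: { [A → , . x A], [A → . , x A], [A → . num C A], [A → . num], [C → , . A x] }  — shift
  I2: { [C → A .] }  — reduce
  I3: { [C' → C .] }  — accept
  I4: { [A → . , x A], [A → . num C A], [A → . num], [C → . , A x], [C → . A], [C → . c C], [C → c . C] }  — shift
  I5: { [A → . , x A], [A → . num C A], [A → . num], [A → num . C A], [A → num .], [C → . , A x], [C → . A], [C → . c C] }  — shift, reduce
  I6: { [A → . , x A], [A → . num C A], [A → . num], [A → num C . A] }  — shift
  I7: { [A → , . x A] }  — shift
  I8: { [A → num C A .] }  — reduce
  I9: { [A → , x . A], [A → . , x A], [A → . num C A], [A → . num] }  — shift
  I10: { [A → , x A .] }  — reduce
  I11: { [C → c C .] }  — reduce
  I12: { [C → , A . x] }  — shift
  I13: { [C → , A x .] }  — reduce

Conflict in state I5:
  Shift-reduce conflict between [A → num .] and [A → . , x A]
So the grammar is NOT LR(0).

Answer: No. Shift-reduce conflict between [A → num .] and [A → . , x A]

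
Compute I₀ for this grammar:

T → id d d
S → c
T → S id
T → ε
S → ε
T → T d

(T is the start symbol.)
{ [S → . c], [S → .], [T → . S id], [T → . T d], [T → . id d d], [T → .], [T' → . T] }

First, augment the grammar with T' → T
I₀ = CLOSURE({ [T' → . T] }):
  [T' → . T] has the dot before T: add [T → . id d d], [T → . S id], [T → .], [T → . T d]
  [T → . S id] has the dot before S: add [S → . c], [S → .]
No further items can be added.

I₀ = { [S → . c], [S → .], [T → . S id], [T → . T d], [T → . id d d], [T → .], [T' → . T] }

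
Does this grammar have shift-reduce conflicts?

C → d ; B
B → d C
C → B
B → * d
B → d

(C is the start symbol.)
Yes — I4: [B → d .] vs [B → . * d]; I8: [B → d .] vs [B → . * d]

A shift-reduce conflict occurs when an LR(0) state has both:
  - a complete (reduce) item [A → α .] (dot at the end), and
  - a shift item [B → β . c γ] (dot before a terminal).

Augment with C' → C and build the canonical LR(0) collection (I0 = CLOSURE({[C' → . C]}), then GOTO on every symbol after a dot until no new states appear). It has 10 states:
  I0: { [B → . * d], [B → . d C], [B → . d], [C → . B], [C → . d ; B], [C' → . C] }  — shift
  I1: { [B → * . d] }  — shift
  I2: { [C → B .] }  — reduce
  I3: { [C' → C .] }  — accept
  I4: { [B → . * d], [B → . d C], [B → . d], [B → d . C], [B → d .], [C → . B], [C → . d ; B], [C → d . ; B] }  — shift, reduce
  I5: { [B → . * d], [B → . d C], [B → . d], [C → d ; . B] }  — shift
  I6: { [B → d C .] }  — reduce
  I7: { [C → d ; B .] }  — reduce
  I8: { [B → . * d], [B → . d C], [B → . d], [B → d . C], [B → d .], [C → . B], [C → . d ; B] }  — shift, reduce
  I9: { [B → * d .] }  — reduce

I4 contains reduce item [B → d .] and shift items [B → . * d], [B → . d], [B → . d C], [C → . d ; B], [C → d . ; B] — shift-reduce conflict.
I8 contains reduce item [B → d .] and shift items [B → . * d], [B → . d], [B → . d C], [C → . d ; B] — shift-reduce conflict.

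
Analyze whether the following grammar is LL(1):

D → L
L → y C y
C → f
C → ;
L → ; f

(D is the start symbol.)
A grammar is LL(1) if for each non-terminal N with multiple productions, the predict sets of those productions are pairwise disjoint, where PREDICT(N → α) = (FIRST(α) \ {ε}) ∪ (FOLLOW(N) if α ⇒* ε).

For L:
  PREDICT(L → y C y) = { 'y' }
  PREDICT(L → ';' f) = { ';' }
For C:
  PREDICT(C → f) = { 'f' }
  PREDICT(C → ';') = { ';' }
D has a single production, so nothing to check there.

All predict sets are disjoint. The grammar IS LL(1).

Answer: Yes, the grammar is LL(1).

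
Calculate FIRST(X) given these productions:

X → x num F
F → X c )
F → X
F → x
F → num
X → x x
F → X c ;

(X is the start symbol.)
{ 'x' }

To compute FIRST(X), examine every production with X on the left-hand side, reading each right-hand side left to right until a non-nullable symbol is reached.

From X → x num F:
  - x is a terminal: add 'x' and stop
From X → x x:
  - x is a terminal: add 'x' and stop

Collecting: FIRST(X) = { 'x' }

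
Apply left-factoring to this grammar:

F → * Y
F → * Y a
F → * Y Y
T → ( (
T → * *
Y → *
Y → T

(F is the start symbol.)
Left-factoring transforms A → αβ₁ | αβ₂ into A → αA' and A' → β₁ | β₂
(α is the longest common prefix among the alternatives). Repeat until
no nonterminal has two alternatives with a common prefix.

Round 1: F has alternatives sharing prefix '* Y'. Introduce F': F → * Y F'
  Add: F' → ε
  Add: F' → a
  Add: F' → Y

No remaining common prefixes — done.

Resulting grammar:
F → * Y F'
F' → ε
F' → a
F' → Y
T → ( (
T → * *
Y → *
Y → T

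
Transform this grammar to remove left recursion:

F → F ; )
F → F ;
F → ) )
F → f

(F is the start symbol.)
F is directly left-recursive. The standard transformation for
  A → A α₁ | ... | A α_m | β₁ | ... | β_n
is
  A  → β₁ A' | ... | β_n A'
  A' → α₁ A' | ... | α_m A' | ε

F → ) ) becomes F → ) ) F'
F → f becomes F → f F'
F → F ; ) becomes F' → ; ) F'
F → F ; becomes F' → ; F'
Add F' → ε

Resulting grammar:
F → ) ) F'
F → f F'
F' → ; ) F'
F' → ; F'
F' → ε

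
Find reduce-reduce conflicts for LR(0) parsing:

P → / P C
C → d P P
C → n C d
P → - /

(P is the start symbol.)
No reduce-reduce conflicts

A reduce-reduce conflict occurs when an LR(0) state has two complete items [A → α .] and [B → β .] — both call for a reduction, and with no lookahead the parser cannot choose between them.

Augment with P' → P and build the canonical LR(0) collection (I0 = CLOSURE({[P' → . P]}), then GOTO on every symbol after a dot until no new states appear). It has 13 states:
  I0: { [P → . - /], [P → . / P C], [P' → . P] }  — shift
  I1: { [P → - . /] }  — shift
  I2: { [P → . - /], [P → . / P C], [P → / . P C] }  — shift
  I3: { [P' → P .] }  — accept
  I4: { [C → . d P P], [C → . n C d], [P → / P . C] }  — shift
  I5: { [P → / P C .] }  — reduce
  I6: { [C → d . P P], [P → . - /], [P → . / P C] }  — shift
  I7: { [C → . d P P], [C → . n C d], [C → n . C d] }  — shift
  I8: { [C → n C . d] }  — shift
  I9: { [C → n C d .] }  — reduce
  I10: { [C → d P . P], [P → . - /], [P → . / P C] }  — shift
  I11: { [C → d P P .] }  — reduce
  I12: { [P → - / .] }  — reduce

No state contains more than one complete item.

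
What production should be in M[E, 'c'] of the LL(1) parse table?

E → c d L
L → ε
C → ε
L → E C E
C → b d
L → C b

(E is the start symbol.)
E → c d L

To find M[E, 'c'], we find productions for E where 'c' is in the predict set (PREDICT(N → α) = (FIRST(α) \ {ε}) ∪ (FOLLOW(N) if α ⇒* ε)).

E → c d L: PREDICT = { 'c' }
  'c' is in predict set, so this production goes in M[E, 'c']

M[E, 'c'] = E → c d L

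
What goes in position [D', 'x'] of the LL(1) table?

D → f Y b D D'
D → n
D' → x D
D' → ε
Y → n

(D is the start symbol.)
To find M[D', 'x'], we find productions for D' where 'x' is in the predict set (PREDICT(N → α) = (FIRST(α) \ {ε}) ∪ (FOLLOW(N) if α ⇒* ε)).

Relevant sets:
  FOLLOW(D') = { $, 'x' }

D' → x D: PREDICT = { 'x' }
  'x' is in predict set, so this production goes in M[D', 'x']
D' → ε: PREDICT = { $, 'x' }
  'x' is in predict set, so this production goes in M[D', 'x']

M[D', 'x'] = D' → x D, D' → ε  (a multiply-defined cell — the grammar is not LL(1))

Answer: D' → x D, D' → ε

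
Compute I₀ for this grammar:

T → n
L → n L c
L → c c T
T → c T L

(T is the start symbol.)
{ [T → . c T L], [T → . n], [T' → . T] }

First, augment the grammar with T' → T
I₀ = CLOSURE({ [T' → . T] }):
  [T' → . T] has the dot before T: add [T → . n], [T → . c T L]
No further items can be added.

I₀ = { [T → . c T L], [T → . n], [T' → . T] }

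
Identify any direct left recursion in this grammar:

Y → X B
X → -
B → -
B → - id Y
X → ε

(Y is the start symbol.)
No direct left recursion

Direct left recursion occurs when N → N α for some non-terminal N (the right-hand side begins with the left-hand side itself).

Y → X B: starts with X
X → -: starts with '-'
B → -: starts with '-'
B → - id Y: starts with '-'
X → ε: starts with ε

No direct left recursion found.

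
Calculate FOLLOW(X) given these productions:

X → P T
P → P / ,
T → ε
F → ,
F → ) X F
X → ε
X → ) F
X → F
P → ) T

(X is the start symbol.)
To compute FOLLOW(X), find every occurrence of X on a right-hand side N → α X β: add FIRST(β) \ {ε}, and if β is empty or nullable also add FOLLOW(N). Iterate to a fixed point.

X is the start symbol, so $ ∈ FOLLOW(X).
In F → ) X F: X is followed by F, add FIRST(F) \ {ε} = { ')', ',' }

Taking the union: FOLLOW(X) = { $, ')', ',' }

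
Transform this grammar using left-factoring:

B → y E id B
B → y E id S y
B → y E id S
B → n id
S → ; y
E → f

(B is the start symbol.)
Left-factoring transforms A → αβ₁ | αβ₂ into A → αA' and A' → β₁ | β₂
(α is the longest common prefix among the alternatives). Repeat until
no nonterminal has two alternatives with a common prefix.

Round 1: B has alternatives sharing prefix 'y E id'. Introduce B': B → y E id B'
  Add: B' → B
  Add: B' → S y
  Add: B' → S

Round 2: B' has alternatives sharing prefix 'S'. Introduce B'': B' → S B''
  Add: B'' → y
  Add: B'' → ε

No remaining common prefixes — done.

Resulting grammar:
B → y E id B'
B' → B
B' → S B''
B'' → y
B'' → ε
B → n id
S → ; y
E → f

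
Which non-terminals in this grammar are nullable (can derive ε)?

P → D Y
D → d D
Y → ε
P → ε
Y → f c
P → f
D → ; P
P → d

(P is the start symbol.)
ε-productions: Y → ε, P → ε
So Y, P are immediately nullable.
No further non-terminal can be added: every production for the remaining non-terminals contains a terminal or a non-nullable non-terminal.
Nullable = { 'P', 'Y' }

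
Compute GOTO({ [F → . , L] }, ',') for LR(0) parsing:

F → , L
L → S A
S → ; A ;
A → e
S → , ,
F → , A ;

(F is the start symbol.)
{ [F → , . L], [L → . S A], [S → . , ,], [S → . ; A ;] }

GOTO(I, ',') = CLOSURE({ [A → αX.β] : [A → α.Xβ] ∈ I, X = ',' })

Items with dot before ',', with the dot advanced:
  [F → . , L] → [F → , . L]
Closure of the advanced items:
  [F → , . L] has the dot before L: add [L → . S A]
  [L → . S A] has the dot before S: add [S → . ; A ;], [S → . , ,]

GOTO = { [F → , . L], [L → . S A], [S → . , ,], [S → . ; A ;] }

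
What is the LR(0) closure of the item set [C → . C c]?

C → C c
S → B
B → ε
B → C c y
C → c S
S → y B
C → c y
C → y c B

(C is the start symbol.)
{ [C → . C c], [C → . c S], [C → . c y], [C → . y c B] }

Start with: [C → . C c]
  [C → . C c] has the dot before C: add [C → . c S], [C → . c y], [C → . y c B]
No further items can be added.

CLOSURE = { [C → . C c], [C → . c S], [C → . c y], [C → . y c B] }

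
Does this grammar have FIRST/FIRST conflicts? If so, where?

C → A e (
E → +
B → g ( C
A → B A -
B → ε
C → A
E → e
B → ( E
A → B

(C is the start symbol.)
FIRST sets of the non-terminals at (or reachable through a nullable prefix from) the front of some alternative:
  FIRST(A) = { '(', '-', 'g', ε }
  FIRST(B) = { '(', 'g', ε }

Productions for C:
  C → A e (: FIRST = { '(', '-', 'e', 'g' }
  C → A: FIRST = { '(', '-', 'g', ε }
Productions for E:
  E → +: FIRST = { '+' }
  E → e: FIRST = { 'e' }
Productions for B:
  B → g ( C: FIRST = { 'g' }
  B → ε: FIRST = { ε }
  B → ( E: FIRST = { '(' }
Productions for A:
  A → B A -: FIRST = { '(', '-', 'g' }
  A → B: FIRST = { '(', 'g', ε }

Conflict for C: C → A e ( and C → A
  Overlap: { '(', '-', 'g' }
Conflict for A: A → B A - and A → B
  Overlap: { '(', 'g' }

Answer: Yes. C → A e '(' / C → A on { '(', '-', 'g' }; A → B A '-' / A → B on { '(', 'g' }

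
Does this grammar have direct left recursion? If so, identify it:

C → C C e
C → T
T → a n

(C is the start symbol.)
Yes, C is left-recursive

Direct left recursion occurs when N → N α for some non-terminal N (the right-hand side begins with the left-hand side itself).

C → C C e: LEFT RECURSIVE (starts with C)
C → T: starts with T
T → a n: starts with a

The grammar has direct left recursion on: C.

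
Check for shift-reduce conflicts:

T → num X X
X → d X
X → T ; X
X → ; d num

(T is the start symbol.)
No shift-reduce conflicts

A shift-reduce conflict occurs when an LR(0) state has both:
  - a complete (reduce) item [A → α .] (dot at the end), and
  - a shift item [B → β . c γ] (dot before a terminal).

Augment with T' → T and build the canonical LR(0) collection (I0 = CLOSURE({[T' → . T]}), then GOTO on every symbol after a dot until no new states appear). It has 13 states:
  I0: { [T → . num X X], [T' → . T] }  — shift
  I1: { [T' → T .] }  — accept
  I2: { [T → . num X X], [T → num . X X], [X → . ; d num], [X → . T ; X], [X → . d X] }  — shift
  I3: { [X → ; . d num] }  — shift
  I4: { [X → T . ; X] }  — shift
  I5: { [T → . num X X], [T → num X . X], [X → . ; d num], [X → . T ; X], [X → . d X] }  — shift
  I6: { [T → . num X X], [X → . ; d num], [X → . T ; X], [X → . d X], [X → d . X] }  — shift
  I7: { [X → d X .] }  — reduce
  I8: { [T → num X X .] }  — reduce
  I9: { [T → . num X X], [X → . ; d num], [X → . T ; X], [X → . d X], [X → T ; . X] }  — shift
  I10: { [X → T ; X .] }  — reduce
  I11: { [X → ; d . num] }  — shift
  I12: { [X → ; d num .] }  — reduce

No state contains both a complete item and a shift item.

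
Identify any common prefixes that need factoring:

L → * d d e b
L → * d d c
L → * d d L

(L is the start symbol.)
Left-factoring is needed when two productions for the same non-terminal
share a common prefix on the right-hand side.

Productions for L:
  L → * d d e b
  L → * d d c
  L → * d d L

Found common prefix '* d d' in productions for L

Answer: Yes, L has productions with common prefix '* d d'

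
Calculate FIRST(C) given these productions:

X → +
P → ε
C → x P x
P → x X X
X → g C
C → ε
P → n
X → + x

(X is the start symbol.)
{ 'x', ε }

From C → x P x:
  - x is a terminal: add 'x' and stop
From C → ε:
  - ε-production, so ε ∈ FIRST(C)

Collecting: FIRST(C) = { 'x', ε }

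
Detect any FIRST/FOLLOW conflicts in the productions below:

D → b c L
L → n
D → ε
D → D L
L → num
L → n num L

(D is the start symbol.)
Yes. D → D L with FOLLOW(D) on { 'n', 'num' }

A FIRST/FOLLOW conflict occurs when a non-terminal N has a nullable alternative N → β (β ⇒* ε) and another alternative N → α with FIRST(α) ∩ FOLLOW(N) ≠ ∅: on such a lookahead the parser cannot decide between expanding α and letting N vanish via β.

Nullable non-terminals: D.
FIRST sets used below: FIRST(D) = { 'b', 'n', 'num', ε }, FIRST(L) = { 'n', 'num' }

D: nullable alternative(s) D → ε; FOLLOW(D) = { $, 'n', 'num' }
  D → b c L: FIRST \ {ε} = { 'b' } — disjoint from FOLLOW(D)
  D → ε: FIRST \ {ε} = { } — this is the only nullable alternative, skip
  D → D L: FIRST \ {ε} = { 'b', 'n', 'num' } — overlaps FOLLOW(D) on { 'n', 'num' }: CONFLICT

L has no nullable alternative, so no FIRST/FOLLOW check is needed there.

So the grammar has 1 FIRST/FOLLOW conflict (marked CONFLICT above).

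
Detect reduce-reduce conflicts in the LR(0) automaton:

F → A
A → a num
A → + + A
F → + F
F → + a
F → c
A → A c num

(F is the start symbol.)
Augment with F' → F and build the canonical LR(0) collection (I0 = CLOSURE({[F' → . F]}), then GOTO on every symbol after a dot until no new states appear). It has 13 states:
  I0: { [A → . + + A], [A → . A c num], [A → . a num], [F → . + F], [F → . + a], [F → . A], [F → . c], [F' → . F] }  — shift
  I1: { [A → + . + A], [A → . + + A], [A → . A c num], [A → . a num], [F → + . F], [F → + . a], [F → . + F], [F → . + a], [F → . A], [F → . c] }  — shift
  I2: { [A → A . c num], [F → A .] }  — shift, reduce
  I3: { [F' → F .] }  — accept
  I4: { [A → a . num] }  — shift
  I5: { [F → c .] }  — reduce
  I6: { [A → a num .] }  — reduce
  I7: { [A → A c . num] }  — shift
  I8: { [A → A c num .] }  — reduce
  I9: { [A → + + . A], [A → + . + A], [A → . + + A], [A → . A c num], [A → . a num], [F → + . F], [F → + . a], [F → . + F], [F → . + a], [F → . A], [F → . c] }  — shift
  I10: { [F → + F .] }  — reduce
  I11: { [A → a . num], [F → + a .] }  — shift, reduce
  I12: { [A → + + A .], [A → A . c num], [F → A .] }  — shift, 2 reduces

I12 contains complete items [A → + + A .], [F → A .] — reduce-reduce conflict.

Answer: Yes — I12: [A → + + A .] vs [F → A .]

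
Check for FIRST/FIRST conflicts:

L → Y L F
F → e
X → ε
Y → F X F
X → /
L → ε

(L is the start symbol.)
No FIRST/FIRST conflicts.

A FIRST/FIRST conflict occurs when two productions N → α and N → β for the same non-terminal have FIRST(α) ∩ FIRST(β) ≠ ∅ (with ε ∈ FIRST of a nullable right-hand side, so two nullable alternatives also conflict).

FIRST sets of the non-terminals at (or reachable through a nullable prefix from) the front of some alternative:
  FIRST(Y) = { 'e' }

Productions for L:
  L → Y L F: FIRST = { 'e' }
  L → ε: FIRST = { ε }
Productions for X:
  X → ε: FIRST = { ε }
  X → /: FIRST = { '/' }
F, Y have only one production, so no FIRST/FIRST conflict is possible there.

All alternatives of each non-terminal have pairwise disjoint FIRST sets.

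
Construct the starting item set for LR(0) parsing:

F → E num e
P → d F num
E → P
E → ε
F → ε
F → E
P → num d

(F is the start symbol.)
{ [E → . P], [E → .], [F → . E num e], [F → . E], [F → .], [F' → . F], [P → . d F num], [P → . num d] }

First, augment the grammar with F' → F
I₀ = CLOSURE({ [F' → . F] }):
  [F' → . F] has the dot before F: add [F → . E num e], [F → .], [F → . E]
  [F → . E num e] has the dot before E: add [E → . P], [E → .]
  [E → . P] has the dot before P: add [P → . d F num], [P → . num d]
No further items can be added.

I₀ = { [E → . P], [E → .], [F → . E num e], [F → . E], [F → .], [F' → . F], [P → . d F num], [P → . num d] }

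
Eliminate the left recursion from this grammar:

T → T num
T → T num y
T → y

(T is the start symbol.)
T → y T'
T' → num T'
T' → num y T'
T' → ε

T is directly left-recursive. The standard transformation for
  A → A α₁ | ... | A α_m | β₁ | ... | β_n
is
  A  → β₁ A' | ... | β_n A'
  A' → α₁ A' | ... | α_m A' | ε

T → y becomes T → y T'
T → T num becomes T' → num T'
T → T num y becomes T' → num y T'
Add T' → ε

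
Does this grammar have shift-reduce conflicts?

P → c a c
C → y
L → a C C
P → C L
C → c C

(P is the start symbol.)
No shift-reduce conflicts

A shift-reduce conflict occurs when an LR(0) state has both:
  - a complete (reduce) item [A → α .] (dot at the end), and
  - a shift item [B → β . c γ] (dot before a terminal).

Augment with P' → P and build the canonical LR(0) collection (I0 = CLOSURE({[P' → . P]}), then GOTO on every symbol after a dot until no new states appear). It has 13 states:
  I0: { [C → . c C], [C → . y], [P → . C L], [P → . c a c], [P' → . P] }  — shift
  I1: { [L → . a C C], [P → C . L] }  — shift
  I2: { [P' → P .] }  — accept
  I3: { [C → . c C], [C → . y], [C → c . C], [P → c . a c] }  — shift
  I4: { [C → y .] }  — reduce
  I5: { [C → c C .] }  — reduce
  I6: { [P → c a . c] }  — shift
  I7: { [C → . c C], [C → . y], [C → c . C] }  — shift
  I8: { [P → c a c .] }  — reduce
  I9: { [P → C L .] }  — reduce
  I10: { [C → . c C], [C → . y], [L → a . C C] }  — shift
  I11: { [C → . c C], [C → . y], [L → a C . C] }  — shift
  I12: { [L → a C C .] }  — reduce

No state contains both a complete item and a shift item.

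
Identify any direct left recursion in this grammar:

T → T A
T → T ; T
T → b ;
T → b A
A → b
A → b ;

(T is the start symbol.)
Yes, T is left-recursive

Direct left recursion occurs when N → N α for some non-terminal N (the right-hand side begins with the left-hand side itself).

T → T A: LEFT RECURSIVE (starts with T)
T → T ; T: LEFT RECURSIVE (starts with T)
T → b ;: starts with b
T → b A: starts with b
A → b: starts with b
A → b ;: starts with b

The grammar has direct left recursion on: T.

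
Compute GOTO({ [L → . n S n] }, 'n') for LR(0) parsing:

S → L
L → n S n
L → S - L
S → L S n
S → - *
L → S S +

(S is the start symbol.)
GOTO(I, 'n') = CLOSURE({ [A → αX.β] : [A → α.Xβ] ∈ I, X = 'n' })

Items with dot before 'n', with the dot advanced:
  [L → . n S n] → [L → n . S n]
Closure of the advanced items:
  [L → n . S n] has the dot before S: add [S → . L], [S → . L S n], [S → . - *]
  [S → . L] has the dot before L: add [L → . n S n], [L → . S - L], [L → . S S +]

GOTO = { [L → . S - L], [L → . S S +], [L → . n S n], [L → n . S n], [S → . - *], [S → . L S n], [S → . L] }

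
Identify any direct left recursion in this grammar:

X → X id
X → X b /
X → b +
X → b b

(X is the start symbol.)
Yes, X is left-recursive

X → X id: LEFT RECURSIVE (starts with X)
X → X b /: LEFT RECURSIVE (starts with X)
X → b +: starts with b
X → b b: starts with b

The grammar has direct left recursion on: X.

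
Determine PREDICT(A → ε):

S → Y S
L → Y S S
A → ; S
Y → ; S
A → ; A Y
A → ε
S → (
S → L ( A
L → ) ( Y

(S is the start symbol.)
PREDICT(A → ε) = (FIRST(RHS) \ {ε}) ∪ (FOLLOW(A) if ε ∈ FIRST(RHS), i.e. RHS ⇒* ε)
The right-hand side is ε (FIRST(ε) = { ε }), so the predict set is FOLLOW(A) = { $, '(', ')', ';' }
PREDICT(A → ε) = { $, '(', ')', ';' }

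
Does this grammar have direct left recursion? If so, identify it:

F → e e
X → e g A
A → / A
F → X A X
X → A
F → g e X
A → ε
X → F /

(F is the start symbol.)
Direct left recursion occurs when N → N α for some non-terminal N (the right-hand side begins with the left-hand side itself).

F → e e: starts with e
X → e g A: starts with e
A → / A: starts with '/'
F → X A X: starts with X
X → A: starts with A
F → g e X: starts with g
A → ε: starts with ε
X → F /: starts with F

No direct left recursion found.

Answer: No direct left recursion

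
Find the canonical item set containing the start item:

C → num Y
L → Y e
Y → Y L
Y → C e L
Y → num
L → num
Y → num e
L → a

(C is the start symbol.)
{ [C → . num Y], [C' → . C] }

First, augment the grammar with C' → C
I₀ = CLOSURE({ [C' → . C] }):
  [C' → . C] has the dot before C: add [C → . num Y]
No further items can be added.

I₀ = { [C → . num Y], [C' → . C] }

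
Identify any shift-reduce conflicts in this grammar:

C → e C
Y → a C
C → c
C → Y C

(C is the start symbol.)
Augment with C' → C and build the canonical LR(0) collection (I0 = CLOSURE({[C' → . C]}), then GOTO on every symbol after a dot until no new states appear). It has 9 states:
  I0: { [C → . Y C], [C → . c], [C → . e C], [C' → . C], [Y → . a C] }  — shift
  I1: { [C' → C .] }  — accept
  I2: { [C → . Y C], [C → . c], [C → . e C], [C → Y . C], [Y → . a C] }  — shift
  I3: { [C → . Y C], [C → . c], [C → . e C], [Y → . a C], [Y → a . C] }  — shift
  I4: { [C → c .] }  — reduce
  I5: { [C → . Y C], [C → . c], [C → . e C], [C → e . C], [Y → . a C] }  — shift
  I6: { [C → e C .] }  — reduce
  I7: { [Y → a C .] }  — reduce
  I8: { [C → Y C .] }  — reduce

No state contains both a complete item and a shift item.

Answer: No shift-reduce conflicts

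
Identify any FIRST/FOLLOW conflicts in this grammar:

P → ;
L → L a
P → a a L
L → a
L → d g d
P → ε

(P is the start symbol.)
Nullable non-terminals: P.

P: nullable alternative(s) P → ε; FOLLOW(P) = { $ }
  P → ;: FIRST \ {ε} = { ';' } — disjoint from FOLLOW(P)
  P → a a L: FIRST \ {ε} = { 'a' } — disjoint from FOLLOW(P)
  P → ε: FIRST \ {ε} = { } — this is the only nullable alternative, skip

L has no nullable alternative, so no FIRST/FOLLOW check is needed there.

No FIRST/FOLLOW conflicts found.

Answer: No FIRST/FOLLOW conflicts.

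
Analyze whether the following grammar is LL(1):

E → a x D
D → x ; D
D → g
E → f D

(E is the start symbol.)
For E:
  PREDICT(E → a x D) = { 'a' }
  PREDICT(E → f D) = { 'f' }
For D:
  PREDICT(D → x ';' D) = { 'x' }
  PREDICT(D → g) = { 'g' }

All predict sets are disjoint. The grammar IS LL(1).

Answer: Yes, the grammar is LL(1).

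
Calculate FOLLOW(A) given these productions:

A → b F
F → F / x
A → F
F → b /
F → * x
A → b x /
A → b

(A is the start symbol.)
To compute FOLLOW(A), find every occurrence of A on a right-hand side N → α A β: add FIRST(β) \ {ε}, and if β is empty or nullable also add FOLLOW(N). Iterate to a fixed point.

A is the start symbol, so $ ∈ FOLLOW(A).
A does not occur on any right-hand side.

Taking the union: FOLLOW(A) = { $ }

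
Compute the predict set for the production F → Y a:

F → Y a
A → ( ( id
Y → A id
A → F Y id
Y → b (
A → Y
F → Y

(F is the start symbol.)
{ '(', 'b' }

PREDICT(F → Y a) = (FIRST(RHS) \ {ε}) ∪ (FOLLOW(F) if ε ∈ FIRST(RHS), i.e. RHS ⇒* ε)
FIRST(Y) = { '(', 'b' }
FIRST(Y a) = { '(', 'b' }
ε ∉ FIRST(Y a), so FOLLOW(F) is not added.
PREDICT(F → Y a) = { '(', 'b' }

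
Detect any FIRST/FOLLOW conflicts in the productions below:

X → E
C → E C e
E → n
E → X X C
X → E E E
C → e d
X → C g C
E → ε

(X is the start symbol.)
Yes. X → E with FOLLOW(X) on { 'e', 'n' }; X → E E E with FOLLOW(X) on { 'e', 'n' }; X → C g C with FOLLOW(X) on { 'e', 'n' }; E → n with FOLLOW(E) on { 'n' }; E → X X C with FOLLOW(E) on { 'e', 'n' }

A FIRST/FOLLOW conflict occurs when a non-terminal N has a nullable alternative N → β (β ⇒* ε) and another alternative N → α with FIRST(α) ∩ FOLLOW(N) ≠ ∅: on such a lookahead the parser cannot decide between expanding α and letting N vanish via β.

Nullable non-terminals: E, X.
FIRST sets used below: FIRST(X) = { 'e', 'n', ε }, FIRST(C) = { 'e', 'n' }, FIRST(E) = { 'e', 'n', ε }

E: nullable alternative(s) E → ε; FOLLOW(E) = { $, 'e', 'n' }
  E → n: FIRST \ {ε} = { 'n' } — overlaps FOLLOW(E) on { 'n' }: CONFLICT
  E → X X C: FIRST \ {ε} = { 'e', 'n' } — overlaps FOLLOW(E) on { 'e', 'n' }: CONFLICT
  E → ε: FIRST \ {ε} = { } — this is the only nullable alternative, skip

X: nullable alternative(s) X → E, X → E E E; FOLLOW(X) = { $, 'e', 'n' }
  X → E: FIRST \ {ε} = { 'e', 'n' } — overlaps FOLLOW(X) on { 'e', 'n' }: CONFLICT
  X → E E E: FIRST \ {ε} = { 'e', 'n' } — overlaps FOLLOW(X) on { 'e', 'n' }: CONFLICT
  X → C g C: FIRST \ {ε} = { 'e', 'n' } — overlaps FOLLOW(X) on { 'e', 'n' }: CONFLICT

C has no nullable alternative, so no FIRST/FOLLOW check is needed there.

So the grammar has 5 FIRST/FOLLOW conflicts (marked CONFLICT above).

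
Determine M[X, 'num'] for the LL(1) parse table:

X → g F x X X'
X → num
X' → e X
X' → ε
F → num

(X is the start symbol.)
To find M[X, 'num'], we find productions for X where 'num' is in the predict set (PREDICT(N → α) = (FIRST(α) \ {ε}) ∪ (FOLLOW(N) if α ⇒* ε)).

X → g F x X X': PREDICT = { 'g' }
X → num: PREDICT = { 'num' }
  'num' is in predict set, so this production goes in M[X, 'num']

M[X, 'num'] = X → num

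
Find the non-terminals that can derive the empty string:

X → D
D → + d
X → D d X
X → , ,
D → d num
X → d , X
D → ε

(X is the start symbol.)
A non-terminal is nullable if it can derive ε (the empty string): either it has an ε-production, or it has a production whose right-hand side consists entirely of nullable non-terminals.

ε-productions: D → ε
So D is immediately nullable.
X → D: every symbol on the right is nullable, so X is nullable too.
Every non-terminal is now nullable.
Nullable = { 'D', 'X' }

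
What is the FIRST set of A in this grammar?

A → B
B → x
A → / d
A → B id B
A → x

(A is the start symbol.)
{ '/', 'x' }

To compute FIRST(A), examine every production with A on the left-hand side, reading each right-hand side left to right until a non-nullable symbol is reached.

FIRST sets of the other non-terminals involved (by the same procedure, iterated to a fixed point):
  FIRST(B) = { 'x' }

From A → B:
  - B is a non-terminal: add FIRST(B) \ {ε} = { 'x' }
    B is not nullable, so stop
From A → / d:
  - '/' is a terminal: add '/' and stop
From A → B id B:
  - B is a non-terminal: add FIRST(B) \ {ε} = { 'x' }
    B is not nullable, so stop
From A → x:
  - x is a terminal: add 'x' and stop

Collecting: FIRST(A) = { '/', 'x' }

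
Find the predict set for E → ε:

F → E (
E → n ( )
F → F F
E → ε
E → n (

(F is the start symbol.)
{ '(' }

PREDICT(E → ε) = (FIRST(RHS) \ {ε}) ∪ (FOLLOW(E) if ε ∈ FIRST(RHS), i.e. RHS ⇒* ε)
The right-hand side is ε (FIRST(ε) = { ε }), so the predict set is FOLLOW(E) = { '(' }
PREDICT(E → ε) = { '(' }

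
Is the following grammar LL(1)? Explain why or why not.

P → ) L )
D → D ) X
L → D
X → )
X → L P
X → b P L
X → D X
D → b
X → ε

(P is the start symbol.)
A grammar is LL(1) if for each non-terminal N with multiple productions, the predict sets of those productions are pairwise disjoint, where PREDICT(N → α) = (FIRST(α) \ {ε}) ∪ (FOLLOW(N) if α ⇒* ε).

Relevant sets:
  FIRST(D) = { 'b' }
  FIRST(L) = { 'b' }
  FOLLOW(X) = { ')', 'b' }

For D:
  PREDICT(D → D ')' X) = { 'b' }
  PREDICT(D → b) = { 'b' }
For X:
  PREDICT(X → ')') = { ')' }
  PREDICT(X → L P) = { 'b' }
  PREDICT(X → b P L) = { 'b' }
  PREDICT(X → D X) = { 'b' }
  PREDICT(X → ε) = { ')', 'b' }
P, L have a single production, so nothing to check there.

Conflict found: Predict set conflict for D: { 'b' }
The grammar is NOT LL(1).

Answer: No. Predict set conflict for D: { 'b' }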